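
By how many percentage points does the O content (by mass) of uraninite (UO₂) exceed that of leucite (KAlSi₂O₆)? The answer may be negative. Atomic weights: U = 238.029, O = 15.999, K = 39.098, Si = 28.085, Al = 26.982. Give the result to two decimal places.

-32.13 percentage points

First mineral: 31.998 g O in 270.027 g formula = 11.85 wt% O.
Second mineral: 95.994 g O in 218.244 g formula = 43.98 wt% O.
11.85% − 43.98% gives a difference of -32.13 percentage points.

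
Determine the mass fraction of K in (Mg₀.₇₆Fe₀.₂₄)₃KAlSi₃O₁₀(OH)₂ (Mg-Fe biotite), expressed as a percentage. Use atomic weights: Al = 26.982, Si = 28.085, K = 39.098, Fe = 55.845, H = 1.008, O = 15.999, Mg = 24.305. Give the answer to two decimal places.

Molar mass of (Mg₀.₇₆Fe₀.₂₄)₃KAlSi₃O₁₀(OH)₂: 2.28·24.305 + 0.72·55.845 + 1·39.098 + 1·26.982 + 3·28.085 + 12·15.999 + 2·1.008 = 439.963 g/mol.
Mass of K per formula unit: 1 × 39.098 = 39.098 g.
Weight fraction K = 39.098 / 439.963 = 0.0889.

8.89 wt%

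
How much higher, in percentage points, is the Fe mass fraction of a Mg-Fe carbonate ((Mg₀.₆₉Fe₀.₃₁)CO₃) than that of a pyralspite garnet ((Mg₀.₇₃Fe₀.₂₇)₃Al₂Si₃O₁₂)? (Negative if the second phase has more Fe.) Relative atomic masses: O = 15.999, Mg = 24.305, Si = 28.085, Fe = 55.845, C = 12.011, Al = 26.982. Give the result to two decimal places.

7.85 percentage points

First mineral: 17.312 g Fe in 94.090 g formula = 18.40 wt% Fe.
Second mineral: 45.234 g Fe in 428.669 g formula = 10.55 wt% Fe.
18.40% − 10.55% gives a difference of 7.85 percentage points.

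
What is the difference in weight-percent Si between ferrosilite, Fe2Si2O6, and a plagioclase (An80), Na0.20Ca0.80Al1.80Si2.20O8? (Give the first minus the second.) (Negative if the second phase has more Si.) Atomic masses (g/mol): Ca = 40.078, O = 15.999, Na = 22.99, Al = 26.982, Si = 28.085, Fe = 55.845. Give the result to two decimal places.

-1.18 percentage points

First mineral: 56.170 g Si in 263.854 g formula = 21.29 wt% Si.
Second mineral: 61.787 g Si in 275.007 g formula = 22.47 wt% Si.
21.29% − 22.47% gives a difference of -1.18 percentage points.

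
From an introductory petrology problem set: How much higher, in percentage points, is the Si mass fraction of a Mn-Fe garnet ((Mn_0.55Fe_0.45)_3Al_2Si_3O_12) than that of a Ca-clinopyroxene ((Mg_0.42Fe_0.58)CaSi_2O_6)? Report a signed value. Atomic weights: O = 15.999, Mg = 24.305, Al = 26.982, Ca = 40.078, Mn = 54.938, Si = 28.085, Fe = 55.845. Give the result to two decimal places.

-6.94 percentage points

M((Mn_0.55Fe_0.45)_3Al_2Si_3O_12) = 496.245 g/mol, so wt% Si = 84.255/496.245 × 100 = 16.98%.
M((Mg_0.42Fe_0.58)CaSi_2O_6) = 234.840 g/mol, so wt% Si = 56.170/234.840 × 100 = 23.92%.
16.98 − 23.92 = -6.94 pp.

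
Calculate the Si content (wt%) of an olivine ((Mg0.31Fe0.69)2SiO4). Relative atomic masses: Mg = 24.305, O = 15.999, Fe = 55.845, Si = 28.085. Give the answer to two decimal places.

15.25 wt%

Formula mass = 0.62×24.305 + 1.38×55.845 + 1×28.085 + 4×15.999 = 184.216 g/mol, of which 28.085 g is Si.
So Si makes up 28.085/184.216 = 0.1525 of the mass, i.e. 15.25%.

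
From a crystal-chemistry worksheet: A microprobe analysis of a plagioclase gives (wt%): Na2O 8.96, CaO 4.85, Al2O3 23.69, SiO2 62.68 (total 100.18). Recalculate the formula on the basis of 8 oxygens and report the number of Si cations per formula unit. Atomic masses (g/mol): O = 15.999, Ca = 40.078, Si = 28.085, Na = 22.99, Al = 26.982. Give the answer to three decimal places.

Na2O: 8.96/61.979 = 0.14457 mol → 0.28914 mol Na, 0.14457 mol O.
CaO: 4.85/56.077 = 0.08649 mol → 0.08649 mol Ca, 0.08649 mol O.
Al2O3: 23.69/101.961 = 0.23234 mol → 0.46468 mol Al, 0.69702 mol O.
SiO2: 62.68/60.083 = 1.04322 mol → 1.04322 mol Si, 2.08644 mol O.
Total oxygen = 3.01452 mol. Normalization factor = 8/3.01452 = 2.65382.
Si per 8 O = 1.04322 × 2.65382 = 2.769.

2.769 Si apfu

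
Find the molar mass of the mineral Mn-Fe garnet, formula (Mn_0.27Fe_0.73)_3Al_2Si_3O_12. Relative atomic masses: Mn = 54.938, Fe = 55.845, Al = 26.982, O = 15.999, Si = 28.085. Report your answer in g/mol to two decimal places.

M = 0.81(54.938) + 2.19(55.845) + 2(26.982) + 3(28.085) + 12(15.999)

497.01 g/mol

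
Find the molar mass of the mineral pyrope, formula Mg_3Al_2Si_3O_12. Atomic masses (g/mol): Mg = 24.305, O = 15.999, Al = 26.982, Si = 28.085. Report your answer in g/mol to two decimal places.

Mg: 3 × 24.305 = 72.9150
Al: 2 × 26.982 = 53.9640
Si: 3 × 28.085 = 84.2550
O: 12 × 15.999 = 191.9880
Summing the contributions gives the formula mass.

403.12 g/mol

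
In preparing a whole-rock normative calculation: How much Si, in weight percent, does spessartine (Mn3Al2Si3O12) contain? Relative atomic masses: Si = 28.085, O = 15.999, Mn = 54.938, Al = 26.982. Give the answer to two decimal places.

M(Mn3Al2Si3O12) = 495.021 g/mol.
Si contributes 3 × 28.085 = 84.255 g per mole.
84.255/495.021 = 0.1702 → 17.02%.

17.02 weight percent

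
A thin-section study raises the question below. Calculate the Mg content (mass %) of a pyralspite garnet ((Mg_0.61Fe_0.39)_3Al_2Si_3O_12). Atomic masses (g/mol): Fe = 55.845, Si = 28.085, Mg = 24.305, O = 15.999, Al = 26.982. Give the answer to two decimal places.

Formula mass = 1.83×24.305 + 1.17×55.845 + 2×26.982 + 3×28.085 + 12×15.999 = 440.024 g/mol, of which 44.478 g is Mg.
So Mg makes up 44.478/440.024 = 0.1011 of the mass, i.e. 10.11%.

10.11 mass %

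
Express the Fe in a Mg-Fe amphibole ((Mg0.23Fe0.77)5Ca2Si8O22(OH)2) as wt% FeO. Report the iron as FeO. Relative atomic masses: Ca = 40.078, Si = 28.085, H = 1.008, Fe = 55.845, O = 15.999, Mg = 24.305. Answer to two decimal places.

Formula mass = 933.782 g/mol.
3.85 Fe → 3.8500 mol FeO per formula unit; M(FeO) = 71.844, so FeO mass = 276.599 g.
276.599/933.782 × 100 = 29.62 wt%.

29.62 wt%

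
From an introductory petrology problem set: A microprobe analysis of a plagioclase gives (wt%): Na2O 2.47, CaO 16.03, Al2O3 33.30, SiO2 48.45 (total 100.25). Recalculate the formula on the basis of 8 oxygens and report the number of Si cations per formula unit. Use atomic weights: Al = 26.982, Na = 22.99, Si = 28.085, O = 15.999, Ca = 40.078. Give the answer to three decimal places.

2.47 wt% Na2O ÷ 61.979 g/mol = 0.03985 mol, giving 0.07970 Na and 0.03985 O.
16.03 wt% CaO ÷ 56.077 g/mol = 0.28586 mol, giving 0.28586 Ca and 0.28586 O.
33.30 wt% Al2O3 ÷ 101.961 g/mol = 0.32660 mol, giving 0.65320 Al and 0.97980 O.
48.45 wt% SiO2 ÷ 60.083 g/mol = 0.80638 mol, giving 0.80638 Si and 1.61276 O.
Oxygen sums to 2.91827; scaling by 8/2.91827 = 2.74135 puts the formula on 8 O.
Si: 0.80638 × 2.74135 = 2.211 atoms per formula unit.

2.211 Si apfu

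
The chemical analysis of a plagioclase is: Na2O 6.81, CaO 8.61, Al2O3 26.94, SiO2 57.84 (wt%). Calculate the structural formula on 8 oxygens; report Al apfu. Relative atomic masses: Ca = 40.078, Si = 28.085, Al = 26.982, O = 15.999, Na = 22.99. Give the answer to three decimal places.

1.418 Al apfu

Na2O (M=61.979): mol = 0.10988; Na = 0.21976, O = 0.10988.
CaO (M=56.077): mol = 0.15354; Ca = 0.15354, O = 0.15354.
Al2O3 (M=101.961): mol = 0.26422; Al = 0.52844, O = 0.79266.
SiO2 (M=60.083): mol = 0.96267; Si = 0.96267, O = 1.92534.
ΣO = 2.98142; factor = 8/ΣO = 2.68329.
Al apfu = 0.52844 × 2.68329 = 1.418.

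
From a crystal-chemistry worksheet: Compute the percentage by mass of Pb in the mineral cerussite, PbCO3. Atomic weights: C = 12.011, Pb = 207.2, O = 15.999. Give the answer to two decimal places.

77.54 weight percent

Formula mass = 1*207.2 + 1*12.011 + 3*15.999 = 267.208 g/mol, of which 207.200 g is Pb.
So Pb makes up 207.200/267.208 = 0.7754 of the mass, i.e. 77.54%.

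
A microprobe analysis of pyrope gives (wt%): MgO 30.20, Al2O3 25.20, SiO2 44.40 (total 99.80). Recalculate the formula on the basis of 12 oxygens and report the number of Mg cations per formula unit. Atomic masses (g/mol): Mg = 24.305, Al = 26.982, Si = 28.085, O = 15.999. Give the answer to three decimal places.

3.029 Mg apfu

MgO (M=40.304): mol = 0.74931; Mg = 0.74931, O = 0.74931.
Al2O3 (M=101.961): mol = 0.24715; Al = 0.49430, O = 0.74145.
SiO2 (M=60.083): mol = 0.73898; Si = 0.73898, O = 1.47796.
ΣO = 2.96872; factor = 12/ΣO = 4.04215.
Mg apfu = 0.74931 × 4.04215 = 3.029.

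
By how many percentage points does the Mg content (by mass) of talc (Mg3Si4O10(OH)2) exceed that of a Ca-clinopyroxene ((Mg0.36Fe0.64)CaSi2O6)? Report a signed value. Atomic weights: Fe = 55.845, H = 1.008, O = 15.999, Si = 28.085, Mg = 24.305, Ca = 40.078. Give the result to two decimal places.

First mineral: 72.915 g Mg in 379.259 g formula = 19.23 wt% Mg.
Second mineral: 8.750 g Mg in 236.733 g formula = 3.70 wt% Mg.
19.23% − 3.70% gives a difference of 15.53 percentage points.

15.53 percentage points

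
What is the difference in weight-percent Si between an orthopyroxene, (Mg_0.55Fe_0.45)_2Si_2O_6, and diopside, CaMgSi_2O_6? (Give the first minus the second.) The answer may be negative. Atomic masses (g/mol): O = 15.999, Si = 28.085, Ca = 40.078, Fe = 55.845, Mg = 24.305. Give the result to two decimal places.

M((Mg_0.55Fe_0.45)_2Si_2O_6) = 229.160 g/mol, so wt% Si = 56.170/229.160 × 100 = 24.51%.
M(CaMgSi_2O_6) = 216.547 g/mol, so wt% Si = 56.170/216.547 × 100 = 25.94%.
24.51 − 25.94 = -1.43 pp.

-1.43 percentage points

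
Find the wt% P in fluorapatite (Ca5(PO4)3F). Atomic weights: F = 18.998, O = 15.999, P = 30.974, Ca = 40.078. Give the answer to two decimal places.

Formula mass = 5*40.078 + 3*30.974 + 12*15.999 + 1*18.998 = 504.298 g/mol, of which 92.922 g is P.
So P makes up 92.922/504.298 = 0.1843 of the mass, i.e. 18.43%.

18.43 weight percent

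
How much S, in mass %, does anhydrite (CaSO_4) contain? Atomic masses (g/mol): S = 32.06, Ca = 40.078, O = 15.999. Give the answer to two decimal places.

Molar mass of CaSO_4: 1×40.078 + 1×32.06 + 4×15.999 = 136.134 g/mol.
Mass of S per formula unit: 1 × 32.06 = 32.060 g.
Weight fraction S = 32.060 / 136.134 = 0.2355.

23.55 mass %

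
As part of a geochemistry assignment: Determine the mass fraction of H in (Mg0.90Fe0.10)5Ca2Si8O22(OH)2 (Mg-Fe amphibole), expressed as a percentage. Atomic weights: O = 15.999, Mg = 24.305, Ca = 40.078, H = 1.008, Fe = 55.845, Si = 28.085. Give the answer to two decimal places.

0.24 mass %

Formula mass = 4.50·24.305 + 0.50·55.845 + 2·40.078 + 8·28.085 + 24·15.999 + 2·1.008 = 828.123 g/mol, of which 2.016 g is H.
So H makes up 2.016/828.123 = 0.0024 of the mass, i.e. 0.24%.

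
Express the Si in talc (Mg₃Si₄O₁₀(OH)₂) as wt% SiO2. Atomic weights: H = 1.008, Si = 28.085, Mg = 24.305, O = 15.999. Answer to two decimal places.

63.37 wt%

Molar mass of Mg₃Si₄O₁₀(OH)₂ = 3×24.305 + 4×28.085 + 12×15.999 + 2×1.008 = 379.259 g/mol.
Each formula unit contains 4 Si, equivalent to 4/1 = 4.0000 mol SiO2.
M(SiO2) = 1×28.085 + 2×15.999 = 60.083 g/mol.
Mass of SiO2 per formula unit = 4.0000 × 60.083 = 240.332 g.
SiO2 wt% = 240.332 / 379.259 × 100 = 63.37%.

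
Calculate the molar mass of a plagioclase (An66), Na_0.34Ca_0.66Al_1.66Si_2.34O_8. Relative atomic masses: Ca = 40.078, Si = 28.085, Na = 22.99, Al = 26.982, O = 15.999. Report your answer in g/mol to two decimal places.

272.77 g/mol

The formula mass is the sum 0.34*22.99 + 0.66*40.078 + 1.66*26.982 + 2.34*28.085 + 8*15.999.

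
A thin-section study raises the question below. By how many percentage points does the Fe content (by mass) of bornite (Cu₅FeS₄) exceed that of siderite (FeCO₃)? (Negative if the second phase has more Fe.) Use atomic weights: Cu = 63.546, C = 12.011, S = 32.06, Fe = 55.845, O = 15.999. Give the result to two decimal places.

-37.07 percentage points

Fe in Cu₅FeS₄: molar mass 501.815 g/mol; 1×55.845 = 55.845 g → 11.13 wt%.
Fe in FeCO₃: molar mass 115.853 g/mol; 1×55.845 = 55.845 g → 48.20 wt%.
Difference = 11.13 − 48.20 = -37.07 percentage points.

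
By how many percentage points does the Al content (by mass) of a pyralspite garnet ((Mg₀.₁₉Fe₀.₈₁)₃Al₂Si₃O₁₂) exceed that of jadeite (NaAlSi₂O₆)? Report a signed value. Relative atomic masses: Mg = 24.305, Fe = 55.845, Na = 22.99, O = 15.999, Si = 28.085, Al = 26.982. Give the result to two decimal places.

First mineral: 53.964 g Al in 479.764 g formula = 11.25 wt% Al.
Second mineral: 26.982 g Al in 202.136 g formula = 13.35 wt% Al.
11.25% − 13.35% gives a difference of -2.10 percentage points.

-2.10 percentage points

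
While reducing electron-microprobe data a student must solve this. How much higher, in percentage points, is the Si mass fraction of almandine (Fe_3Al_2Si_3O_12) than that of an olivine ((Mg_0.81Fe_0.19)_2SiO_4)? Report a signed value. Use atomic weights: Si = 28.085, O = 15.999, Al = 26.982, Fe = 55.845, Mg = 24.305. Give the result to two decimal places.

-1.47 percentage points

First mineral: 84.255 g Si in 497.742 g formula = 16.93 wt% Si.
Second mineral: 28.085 g Si in 152.676 g formula = 18.40 wt% Si.
16.93% − 18.40% gives a difference of -1.47 percentage points.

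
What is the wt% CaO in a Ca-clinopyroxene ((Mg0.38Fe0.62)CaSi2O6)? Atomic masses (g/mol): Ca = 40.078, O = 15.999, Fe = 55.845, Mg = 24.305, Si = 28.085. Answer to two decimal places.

Molar mass of (Mg0.38Fe0.62)CaSi2O6 = 0.38·24.305 + 0.62·55.845 + 1·40.078 + 2·28.085 + 6·15.999 = 236.102 g/mol.
Each formula unit contains 1 Ca, equivalent to 1/1 = 1.0000 mol CaO.
M(CaO) = 1×40.078 + 1×15.999 = 56.077 g/mol.
Mass of CaO per formula unit = 1.0000 × 56.077 = 56.077 g.
CaO wt% = 56.077 / 236.102 × 100 = 23.75%.

23.75 wt%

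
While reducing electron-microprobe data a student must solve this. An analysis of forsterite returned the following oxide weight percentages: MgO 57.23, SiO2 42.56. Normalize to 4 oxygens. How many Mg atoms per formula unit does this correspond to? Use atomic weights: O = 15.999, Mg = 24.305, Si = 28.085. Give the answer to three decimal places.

57.23 wt% MgO ÷ 40.304 g/mol = 1.41996 mol, giving 1.41996 Mg and 1.41996 O.
42.56 wt% SiO2 ÷ 60.083 g/mol = 0.70835 mol, giving 0.70835 Si and 1.41670 O.
Oxygen sums to 2.83666; scaling by 4/2.83666 = 1.41011 puts the formula on 4 O.
Mg: 1.41996 × 1.41011 = 2.002 atoms per formula unit.

2.002 Mg apfu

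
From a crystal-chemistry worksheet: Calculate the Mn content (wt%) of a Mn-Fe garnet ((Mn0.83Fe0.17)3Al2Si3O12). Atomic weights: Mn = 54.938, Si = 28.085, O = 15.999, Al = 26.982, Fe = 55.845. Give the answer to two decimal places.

27.61 wt%

M((Mn0.83Fe0.17)3Al2Si3O12) = 495.484 g/mol.
Mn contributes 2.49 × 54.938 = 136.796 g per mole.
136.796/495.484 = 0.2761 → 27.61%.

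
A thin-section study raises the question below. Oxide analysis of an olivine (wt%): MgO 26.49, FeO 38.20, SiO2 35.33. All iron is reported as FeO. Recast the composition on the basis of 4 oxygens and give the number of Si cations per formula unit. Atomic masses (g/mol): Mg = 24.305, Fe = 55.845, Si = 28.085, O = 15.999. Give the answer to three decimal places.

26.49 wt% MgO ÷ 40.304 g/mol = 0.65725 mol, giving 0.65725 Mg and 0.65725 O.
38.20 wt% FeO ÷ 71.844 g/mol = 0.53171 mol, giving 0.53171 Fe and 0.53171 O.
35.33 wt% SiO2 ÷ 60.083 g/mol = 0.58802 mol, giving 0.58802 Si and 1.17604 O.
Oxygen sums to 2.36500; scaling by 4/2.36500 = 1.69133 puts the formula on 4 O.
Si: 0.58802 × 1.69133 = 0.995 atoms per formula unit.

0.995 Si apfu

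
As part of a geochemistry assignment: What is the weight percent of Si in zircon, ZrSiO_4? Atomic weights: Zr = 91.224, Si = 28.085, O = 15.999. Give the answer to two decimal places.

15.32 weight percent

M(ZrSiO_4) = 183.305 g/mol.
Si contributes 1 × 28.085 = 28.085 g per mole.
28.085/183.305 = 0.1532 → 15.32%.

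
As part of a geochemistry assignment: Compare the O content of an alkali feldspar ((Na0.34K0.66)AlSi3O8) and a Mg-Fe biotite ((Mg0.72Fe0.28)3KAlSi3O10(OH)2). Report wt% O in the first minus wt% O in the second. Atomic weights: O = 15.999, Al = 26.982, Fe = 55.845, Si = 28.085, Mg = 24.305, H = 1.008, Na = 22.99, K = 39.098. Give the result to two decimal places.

O in (Na0.34K0.66)AlSi3O8: molar mass 272.850 g/mol; 8×15.999 = 127.992 g → 46.91 wt%.
O in (Mg0.72Fe0.28)3KAlSi3O10(OH)2: molar mass 443.748 g/mol; 12×15.999 = 191.988 g → 43.27 wt%.
Difference = 46.91 − 43.27 = 3.64 percentage points.

3.64 percentage points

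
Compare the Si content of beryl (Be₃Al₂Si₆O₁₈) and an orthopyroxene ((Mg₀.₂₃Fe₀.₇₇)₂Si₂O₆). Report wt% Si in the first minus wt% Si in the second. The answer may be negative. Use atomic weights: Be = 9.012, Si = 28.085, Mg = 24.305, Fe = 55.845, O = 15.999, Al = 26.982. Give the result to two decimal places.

Si in Be₃Al₂Si₆O₁₈: molar mass 537.492 g/mol; 6×28.085 = 168.510 g → 31.35 wt%.
Si in (Mg₀.₂₃Fe₀.₇₇)₂Si₂O₆: molar mass 249.346 g/mol; 2×28.085 = 56.170 g → 22.53 wt%.
Difference = 31.35 − 22.53 = 8.82 percentage points.

8.82 percentage points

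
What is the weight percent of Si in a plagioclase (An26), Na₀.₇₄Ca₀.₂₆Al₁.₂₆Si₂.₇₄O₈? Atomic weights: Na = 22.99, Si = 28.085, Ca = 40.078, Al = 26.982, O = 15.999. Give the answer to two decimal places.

Formula mass = 0.74*22.99 + 0.26*40.078 + 1.26*26.982 + 2.74*28.085 + 8*15.999 = 266.375 g/mol, of which 76.953 g is Si.
So Si makes up 76.953/266.375 = 0.2889 of the mass, i.e. 28.89%.

28.89 weight percent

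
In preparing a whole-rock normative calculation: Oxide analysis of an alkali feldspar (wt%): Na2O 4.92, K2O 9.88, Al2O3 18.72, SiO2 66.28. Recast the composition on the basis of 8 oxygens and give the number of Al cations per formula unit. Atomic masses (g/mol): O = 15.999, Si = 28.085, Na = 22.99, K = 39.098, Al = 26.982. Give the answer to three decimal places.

0.999 Al apfu

4.92 wt% Na2O ÷ 61.979 g/mol = 0.07938 mol, giving 0.15876 Na and 0.07938 O.
9.88 wt% K2O ÷ 94.195 g/mol = 0.10489 mol, giving 0.20978 K and 0.10489 O.
18.72 wt% Al2O3 ÷ 101.961 g/mol = 0.18360 mol, giving 0.36720 Al and 0.55080 O.
66.28 wt% SiO2 ÷ 60.083 g/mol = 1.10314 mol, giving 1.10314 Si and 2.20628 O.
Oxygen sums to 2.94135; scaling by 8/2.94135 = 2.71984 puts the formula on 8 O.
Al: 0.36720 × 2.71984 = 0.999 atoms per formula unit.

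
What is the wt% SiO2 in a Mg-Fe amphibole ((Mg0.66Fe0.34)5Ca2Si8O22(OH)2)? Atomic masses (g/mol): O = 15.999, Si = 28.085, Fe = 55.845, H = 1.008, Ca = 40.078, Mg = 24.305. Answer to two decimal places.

55.51 wt%

M((Mg0.66Fe0.34)5Ca2Si8O22(OH)2) = 865.971 g/mol; M(SiO2) = 60.083 g/mol.
Moles SiO2 per formula unit = 8 Si ÷ 1 = 8.0000.
SiO2 fraction = (8.0000 × 60.083) / 865.971 = 480.664/865.971 = 0.5551.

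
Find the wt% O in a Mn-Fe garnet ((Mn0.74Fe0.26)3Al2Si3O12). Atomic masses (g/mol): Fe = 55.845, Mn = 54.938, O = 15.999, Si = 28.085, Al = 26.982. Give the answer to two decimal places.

38.73 mass %

M((Mn0.74Fe0.26)3Al2Si3O12) = 495.728 g/mol.
O contributes 12 × 15.999 = 191.988 g per mole.
191.988/495.728 = 0.3873 → 38.73%.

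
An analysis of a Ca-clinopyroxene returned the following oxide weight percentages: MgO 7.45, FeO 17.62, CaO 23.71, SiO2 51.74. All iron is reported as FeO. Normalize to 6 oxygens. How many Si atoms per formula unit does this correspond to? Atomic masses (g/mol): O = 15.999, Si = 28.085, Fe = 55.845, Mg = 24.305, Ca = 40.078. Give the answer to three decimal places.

MgO (M=40.304): mol = 0.18485; Mg = 0.18485, O = 0.18485.
FeO (M=71.844): mol = 0.24525; Fe = 0.24525, O = 0.24525.
CaO (M=56.077): mol = 0.42281; Ca = 0.42281, O = 0.42281.
SiO2 (M=60.083): mol = 0.86114; Si = 0.86114, O = 1.72228.
ΣO = 2.57519; factor = 6/ΣO = 2.32993.
Si apfu = 0.86114 × 2.32993 = 2.006.

2.006 Si apfu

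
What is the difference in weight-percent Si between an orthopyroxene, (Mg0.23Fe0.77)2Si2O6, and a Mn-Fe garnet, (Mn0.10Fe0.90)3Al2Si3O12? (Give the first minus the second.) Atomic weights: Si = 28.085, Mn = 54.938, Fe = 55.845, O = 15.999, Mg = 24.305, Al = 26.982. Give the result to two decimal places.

Si in (Mg0.23Fe0.77)2Si2O6: molar mass 249.346 g/mol; 2×28.085 = 56.170 g → 22.53 wt%.
Si in (Mn0.10Fe0.90)3Al2Si3O12: molar mass 497.470 g/mol; 3×28.085 = 84.255 g → 16.94 wt%.
Difference = 22.53 − 16.94 = 5.59 percentage points.

5.59 percentage points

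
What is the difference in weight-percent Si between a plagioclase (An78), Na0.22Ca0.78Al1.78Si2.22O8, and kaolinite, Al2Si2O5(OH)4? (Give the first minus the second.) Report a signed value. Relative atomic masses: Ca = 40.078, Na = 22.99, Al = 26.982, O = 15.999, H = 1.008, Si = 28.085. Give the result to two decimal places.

Si in Na0.22Ca0.78Al1.78Si2.22O8: molar mass 274.687 g/mol; 2.22×28.085 = 62.349 g → 22.70 wt%.
Si in Al2Si2O5(OH)4: molar mass 258.157 g/mol; 2×28.085 = 56.170 g → 21.76 wt%.
Difference = 22.70 − 21.76 = 0.94 percentage points.

0.94 percentage points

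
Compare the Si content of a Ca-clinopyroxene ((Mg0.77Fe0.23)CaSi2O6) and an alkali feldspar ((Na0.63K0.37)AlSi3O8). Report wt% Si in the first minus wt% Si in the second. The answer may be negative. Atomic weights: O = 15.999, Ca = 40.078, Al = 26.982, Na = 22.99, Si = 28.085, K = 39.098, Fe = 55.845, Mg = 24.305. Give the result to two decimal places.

-6.32 percentage points

M((Mg0.77Fe0.23)CaSi2O6) = 223.801 g/mol, so wt% Si = 56.170/223.801 × 100 = 25.10%.
M((Na0.63K0.37)AlSi3O8) = 268.179 g/mol, so wt% Si = 84.255/268.179 × 100 = 31.42%.
25.10 − 31.42 = -6.32 pp.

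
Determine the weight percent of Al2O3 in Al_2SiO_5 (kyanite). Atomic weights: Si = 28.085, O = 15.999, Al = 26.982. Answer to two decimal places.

62.92 wt%

M(Al_2SiO_5) = 162.044 g/mol; M(Al2O3) = 101.961 g/mol.
Moles Al2O3 per formula unit = 2 Al ÷ 2 = 1.0000.
Al2O3 fraction = (1.0000 × 101.961) / 162.044 = 101.961/162.044 = 0.6292.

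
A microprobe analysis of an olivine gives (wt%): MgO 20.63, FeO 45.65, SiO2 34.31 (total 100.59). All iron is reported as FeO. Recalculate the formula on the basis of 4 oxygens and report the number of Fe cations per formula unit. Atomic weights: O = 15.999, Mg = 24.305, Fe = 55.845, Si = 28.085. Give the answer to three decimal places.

MgO: 20.63/40.304 = 0.51186 mol → 0.51186 mol Mg, 0.51186 mol O.
FeO: 45.65/71.844 = 0.63540 mol → 0.63540 mol Fe, 0.63540 mol O.
SiO2: 34.31/60.083 = 0.57104 mol → 0.57104 mol Si, 1.14208 mol O.
Total oxygen = 2.28934 mol. Normalization factor = 4/2.28934 = 1.74723.
Fe per 4 O = 0.63540 × 1.74723 = 1.110.

1.110 Fe apfu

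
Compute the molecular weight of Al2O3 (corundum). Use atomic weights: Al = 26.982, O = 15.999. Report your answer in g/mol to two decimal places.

The formula mass is the sum 2(26.982) + 3(15.999).

101.96 g/mol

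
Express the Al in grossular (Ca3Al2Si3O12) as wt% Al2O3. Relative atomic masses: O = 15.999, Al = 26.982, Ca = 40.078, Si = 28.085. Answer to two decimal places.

22.64 wt%

Formula mass = 450.441 g/mol.
2 Al → 1.0000 mol Al2O3 per formula unit; M(Al2O3) = 101.961, so Al2O3 mass = 101.961 g.
101.961/450.441 × 100 = 22.64 wt%.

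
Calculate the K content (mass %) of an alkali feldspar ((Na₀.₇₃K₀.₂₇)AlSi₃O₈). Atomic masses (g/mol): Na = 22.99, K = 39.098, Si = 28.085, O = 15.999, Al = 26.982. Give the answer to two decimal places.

M((Na₀.₇₃K₀.₂₇)AlSi₃O₈) = 266.568 g/mol.
K contributes 0.27 × 39.098 = 10.556 g per mole.
10.556/266.568 = 0.0396 → 3.96%.

3.96 mass %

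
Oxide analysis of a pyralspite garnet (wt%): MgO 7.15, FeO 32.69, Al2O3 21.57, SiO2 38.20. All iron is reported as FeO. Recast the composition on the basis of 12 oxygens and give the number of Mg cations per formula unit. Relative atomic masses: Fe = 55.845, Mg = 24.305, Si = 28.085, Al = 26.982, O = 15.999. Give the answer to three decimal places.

0.839 Mg apfu

7.15 wt% MgO ÷ 40.304 g/mol = 0.17740 mol, giving 0.17740 Mg and 0.17740 O.
32.69 wt% FeO ÷ 71.844 g/mol = 0.45501 mol, giving 0.45501 Fe and 0.45501 O.
21.57 wt% Al2O3 ÷ 101.961 g/mol = 0.21155 mol, giving 0.42310 Al and 0.63465 O.
38.20 wt% SiO2 ÷ 60.083 g/mol = 0.63579 mol, giving 0.63579 Si and 1.27158 O.
Oxygen sums to 2.53864; scaling by 12/2.53864 = 4.72694 puts the formula on 12 O.
Mg: 0.17740 × 4.72694 = 0.839 atoms per formula unit.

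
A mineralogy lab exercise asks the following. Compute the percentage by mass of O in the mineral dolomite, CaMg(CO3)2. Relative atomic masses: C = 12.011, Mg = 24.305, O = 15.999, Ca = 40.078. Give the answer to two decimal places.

M(CaMg(CO3)2) = 184.399 g/mol.
O contributes 6 × 15.999 = 95.994 g per mole.
95.994/184.399 = 0.5206 → 52.06%.

52.06 wt%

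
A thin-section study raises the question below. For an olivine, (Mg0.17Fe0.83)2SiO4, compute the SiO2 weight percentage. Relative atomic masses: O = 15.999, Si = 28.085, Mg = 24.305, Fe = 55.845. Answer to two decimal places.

Molar mass of (Mg0.17Fe0.83)2SiO4 = 0.34*24.305 + 1.66*55.845 + 1*28.085 + 4*15.999 = 193.047 g/mol.
Each formula unit contains 1 Si, equivalent to 1/1 = 1.0000 mol SiO2.
M(SiO2) = 1×28.085 + 2×15.999 = 60.083 g/mol.
Mass of SiO2 per formula unit = 1.0000 × 60.083 = 60.083 g.
SiO2 wt% = 60.083 / 193.047 × 100 = 31.12%.

31.12 wt%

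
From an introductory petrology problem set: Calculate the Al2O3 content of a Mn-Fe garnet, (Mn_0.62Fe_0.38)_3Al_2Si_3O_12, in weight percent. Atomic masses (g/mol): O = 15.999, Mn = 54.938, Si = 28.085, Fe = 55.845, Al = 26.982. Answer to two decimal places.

20.55 wt%

Formula mass = 496.055 g/mol.
2 Al → 1.0000 mol Al2O3 per formula unit; M(Al2O3) = 101.961, so Al2O3 mass = 101.961 g.
101.961/496.055 × 100 = 20.55 wt%.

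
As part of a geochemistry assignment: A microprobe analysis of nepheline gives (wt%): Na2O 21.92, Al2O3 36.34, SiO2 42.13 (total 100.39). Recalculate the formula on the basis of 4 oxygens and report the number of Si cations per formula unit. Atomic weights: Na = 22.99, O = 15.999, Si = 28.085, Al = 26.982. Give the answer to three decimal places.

0.993 Si apfu

Na2O (M=61.979): mol = 0.35367; Na = 0.70734, O = 0.35367.
Al2O3 (M=101.961): mol = 0.35641; Al = 0.71282, O = 1.06923.
SiO2 (M=60.083): mol = 0.70120; Si = 0.70120, O = 1.40240.
ΣO = 2.82530; factor = 4/ΣO = 1.41578.
Si apfu = 0.70120 × 1.41578 = 0.993.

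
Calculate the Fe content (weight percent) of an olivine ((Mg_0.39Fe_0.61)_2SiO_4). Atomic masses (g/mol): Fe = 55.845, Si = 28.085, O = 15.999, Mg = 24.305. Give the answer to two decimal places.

38.03 weight percent

Formula mass = 0.78×24.305 + 1.22×55.845 + 1×28.085 + 4×15.999 = 179.170 g/mol, of which 68.131 g is Fe.
So Fe makes up 68.131/179.170 = 0.3803 of the mass, i.e. 38.03%.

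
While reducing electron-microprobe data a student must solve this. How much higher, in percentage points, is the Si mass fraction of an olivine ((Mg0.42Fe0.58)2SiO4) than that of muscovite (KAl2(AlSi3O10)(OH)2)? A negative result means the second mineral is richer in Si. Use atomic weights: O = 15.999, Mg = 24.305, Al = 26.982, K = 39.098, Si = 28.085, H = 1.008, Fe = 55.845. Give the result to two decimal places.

M((Mg0.42Fe0.58)2SiO4) = 177.277 g/mol, so wt% Si = 28.085/177.277 × 100 = 15.84%.
M(KAl2(AlSi3O10)(OH)2) = 398.303 g/mol, so wt% Si = 84.255/398.303 × 100 = 21.15%.
15.84 − 21.15 = -5.31 pp.

-5.31 percentage points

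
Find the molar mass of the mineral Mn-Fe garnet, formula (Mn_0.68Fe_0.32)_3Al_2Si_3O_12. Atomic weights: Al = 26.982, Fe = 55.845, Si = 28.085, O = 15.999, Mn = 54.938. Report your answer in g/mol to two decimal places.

495.89 g/mol

Mn: 2.04 × 54.938 = 112.0735
Fe: 0.96 × 55.845 = 53.6112
Al: 2 × 26.982 = 53.9640
Si: 3 × 28.085 = 84.2550
O: 12 × 15.999 = 191.9880
Summing the contributions gives the formula mass.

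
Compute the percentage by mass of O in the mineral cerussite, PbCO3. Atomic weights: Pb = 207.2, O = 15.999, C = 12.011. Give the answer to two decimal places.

Formula mass = 1×207.2 + 1×12.011 + 3×15.999 = 267.208 g/mol, of which 47.997 g is O.
So O makes up 47.997/267.208 = 0.1796 of the mass, i.e. 17.96%.

17.96 mass %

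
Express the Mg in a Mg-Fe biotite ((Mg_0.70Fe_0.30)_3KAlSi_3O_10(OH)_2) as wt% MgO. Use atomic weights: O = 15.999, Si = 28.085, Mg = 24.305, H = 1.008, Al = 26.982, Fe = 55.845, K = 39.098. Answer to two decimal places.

Formula mass = 445.640 g/mol.
2.10 Mg → 2.1000 mol MgO per formula unit; M(MgO) = 40.304, so MgO mass = 84.638 g.
84.638/445.640 × 100 = 18.99 wt%.

18.99 wt%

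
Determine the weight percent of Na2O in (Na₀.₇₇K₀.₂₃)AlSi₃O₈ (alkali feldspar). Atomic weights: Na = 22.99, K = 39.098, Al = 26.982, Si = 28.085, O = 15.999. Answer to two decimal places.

8.97 wt%

Formula mass = 265.924 g/mol.
0.77 Na → 0.3850 mol Na2O per formula unit; M(Na2O) = 61.979, so Na2O mass = 23.862 g.
23.862/265.924 × 100 = 8.97 wt%.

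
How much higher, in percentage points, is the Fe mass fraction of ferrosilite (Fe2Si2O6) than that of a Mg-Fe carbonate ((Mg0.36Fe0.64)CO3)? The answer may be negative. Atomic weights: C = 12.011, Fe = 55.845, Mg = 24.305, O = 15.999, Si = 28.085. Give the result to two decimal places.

8.13 percentage points

First mineral: 111.690 g Fe in 263.854 g formula = 42.33 wt% Fe.
Second mineral: 35.741 g Fe in 104.499 g formula = 34.20 wt% Fe.
42.33% − 34.20% gives a difference of 8.13 percentage points.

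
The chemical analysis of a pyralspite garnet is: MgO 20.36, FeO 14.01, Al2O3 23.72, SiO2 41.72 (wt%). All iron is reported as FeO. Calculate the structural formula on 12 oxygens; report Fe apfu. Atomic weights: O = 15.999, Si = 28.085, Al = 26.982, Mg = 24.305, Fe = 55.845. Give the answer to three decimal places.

0.840 Fe apfu

MgO: 20.36/40.304 = 0.50516 mol → 0.50516 mol Mg, 0.50516 mol O.
FeO: 14.01/71.844 = 0.19501 mol → 0.19501 mol Fe, 0.19501 mol O.
Al2O3: 23.72/101.961 = 0.23264 mol → 0.46528 mol Al, 0.69792 mol O.
SiO2: 41.72/60.083 = 0.69437 mol → 0.69437 mol Si, 1.38874 mol O.
Total oxygen = 2.78683 mol. Normalization factor = 12/2.78683 = 4.30597.
Fe per 12 O = 0.19501 × 4.30597 = 0.840.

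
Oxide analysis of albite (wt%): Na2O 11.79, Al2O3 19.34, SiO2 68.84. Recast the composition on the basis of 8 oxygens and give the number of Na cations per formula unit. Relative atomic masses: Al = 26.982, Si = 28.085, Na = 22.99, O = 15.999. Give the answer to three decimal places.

0.998 Na apfu

11.79 wt% Na2O ÷ 61.979 g/mol = 0.19023 mol, giving 0.38046 Na and 0.19023 O.
19.34 wt% Al2O3 ÷ 101.961 g/mol = 0.18968 mol, giving 0.37936 Al and 0.56904 O.
68.84 wt% SiO2 ÷ 60.083 g/mol = 1.14575 mol, giving 1.14575 Si and 2.29150 O.
Oxygen sums to 3.05077; scaling by 8/3.05077 = 2.62229 puts the formula on 8 O.
Na: 0.38046 × 2.62229 = 0.998 atoms per formula unit.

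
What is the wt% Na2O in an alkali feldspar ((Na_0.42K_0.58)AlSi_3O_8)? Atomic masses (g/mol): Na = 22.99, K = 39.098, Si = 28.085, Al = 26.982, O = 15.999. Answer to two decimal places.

4.79 wt%

Formula mass = 271.562 g/mol.
0.42 Na → 0.2100 mol Na2O per formula unit; M(Na2O) = 61.979, so Na2O mass = 13.016 g.
13.016/271.562 × 100 = 4.79 wt%.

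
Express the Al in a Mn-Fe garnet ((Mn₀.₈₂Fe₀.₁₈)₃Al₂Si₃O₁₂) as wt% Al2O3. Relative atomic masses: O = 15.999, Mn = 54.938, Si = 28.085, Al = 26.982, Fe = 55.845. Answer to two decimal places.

20.58 wt%

M((Mn₀.₈₂Fe₀.₁₈)₃Al₂Si₃O₁₂) = 495.511 g/mol; M(Al2O3) = 101.961 g/mol.
Moles Al2O3 per formula unit = 2 Al ÷ 2 = 1.0000.
Al2O3 fraction = (1.0000 × 101.961) / 495.511 = 101.961/495.511 = 0.2058.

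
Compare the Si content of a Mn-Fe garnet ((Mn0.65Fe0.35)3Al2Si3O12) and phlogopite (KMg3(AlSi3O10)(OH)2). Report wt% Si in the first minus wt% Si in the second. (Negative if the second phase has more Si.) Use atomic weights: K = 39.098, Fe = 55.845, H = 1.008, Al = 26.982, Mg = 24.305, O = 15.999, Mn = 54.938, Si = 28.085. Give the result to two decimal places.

-3.20 percentage points

Si in (Mn0.65Fe0.35)3Al2Si3O12: molar mass 495.973 g/mol; 3×28.085 = 84.255 g → 16.99 wt%.
Si in KMg3(AlSi3O10)(OH)2: molar mass 417.254 g/mol; 3×28.085 = 84.255 g → 20.19 wt%.
Difference = 16.99 − 20.19 = -3.20 percentage points.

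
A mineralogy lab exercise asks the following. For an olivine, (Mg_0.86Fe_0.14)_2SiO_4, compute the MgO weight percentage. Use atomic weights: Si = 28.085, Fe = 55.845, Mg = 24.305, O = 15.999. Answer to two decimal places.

46.36 wt%

M((Mg_0.86Fe_0.14)_2SiO_4) = 149.522 g/mol; M(MgO) = 40.304 g/mol.
Moles MgO per formula unit = 1.72 Mg ÷ 1 = 1.7200.
MgO fraction = (1.7200 × 40.304) / 149.522 = 69.323/149.522 = 0.4636.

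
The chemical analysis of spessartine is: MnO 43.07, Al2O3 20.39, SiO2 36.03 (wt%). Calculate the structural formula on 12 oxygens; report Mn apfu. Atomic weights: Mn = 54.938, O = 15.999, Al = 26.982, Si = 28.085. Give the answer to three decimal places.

3.028 Mn apfu

MnO (M=70.937): mol = 0.60716; Mn = 0.60716, O = 0.60716.
Al2O3 (M=101.961): mol = 0.19998; Al = 0.39996, O = 0.59994.
SiO2 (M=60.083): mol = 0.59967; Si = 0.59967, O = 1.19934.
ΣO = 2.40644; factor = 12/ΣO = 4.98662.
Mn apfu = 0.60716 × 4.98662 = 3.028.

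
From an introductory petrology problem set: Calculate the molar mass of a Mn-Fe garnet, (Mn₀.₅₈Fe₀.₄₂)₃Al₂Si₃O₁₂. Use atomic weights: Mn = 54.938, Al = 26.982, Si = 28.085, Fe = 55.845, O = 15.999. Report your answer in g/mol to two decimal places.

M = 1.74·54.938 + 1.26·55.845 + 2·26.982 + 3·28.085 + 12·15.999

496.16 g/mol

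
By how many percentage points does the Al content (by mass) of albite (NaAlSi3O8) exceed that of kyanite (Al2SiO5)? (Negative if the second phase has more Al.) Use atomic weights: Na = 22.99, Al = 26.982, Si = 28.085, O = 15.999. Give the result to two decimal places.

-23.01 percentage points

M(NaAlSi3O8) = 262.219 g/mol, so wt% Al = 26.982/262.219 × 100 = 10.29%.
M(Al2SiO5) = 162.044 g/mol, so wt% Al = 53.964/162.044 × 100 = 33.30%.
10.29 − 33.30 = -23.01 pp.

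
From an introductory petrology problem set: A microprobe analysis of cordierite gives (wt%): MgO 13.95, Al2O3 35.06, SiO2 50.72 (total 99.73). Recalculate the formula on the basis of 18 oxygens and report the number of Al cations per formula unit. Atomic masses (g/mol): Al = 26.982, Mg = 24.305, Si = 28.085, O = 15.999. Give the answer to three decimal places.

13.95 wt% MgO ÷ 40.304 g/mol = 0.34612 mol, giving 0.34612 Mg and 0.34612 O.
35.06 wt% Al2O3 ÷ 101.961 g/mol = 0.34386 mol, giving 0.68772 Al and 1.03158 O.
50.72 wt% SiO2 ÷ 60.083 g/mol = 0.84417 mol, giving 0.84417 Si and 1.68834 O.
Oxygen sums to 3.06604; scaling by 18/3.06604 = 5.87076 puts the formula on 18 O.
Al: 0.68772 × 5.87076 = 4.037 atoms per formula unit.

4.037 Al apfu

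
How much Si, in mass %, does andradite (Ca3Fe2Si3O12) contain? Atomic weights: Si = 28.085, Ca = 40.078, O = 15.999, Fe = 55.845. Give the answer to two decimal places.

Molar mass of Ca3Fe2Si3O12: 3×40.078 + 2×55.845 + 3×28.085 + 12×15.999 = 508.167 g/mol.
Mass of Si per formula unit: 3 × 28.085 = 84.255 g.
Weight fraction Si = 84.255 / 508.167 = 0.1658.

16.58 mass %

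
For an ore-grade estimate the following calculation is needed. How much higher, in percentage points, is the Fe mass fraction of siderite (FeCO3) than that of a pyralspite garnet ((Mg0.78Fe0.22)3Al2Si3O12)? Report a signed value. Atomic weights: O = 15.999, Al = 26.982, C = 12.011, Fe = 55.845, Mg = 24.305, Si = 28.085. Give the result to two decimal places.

39.51 percentage points

M(FeCO3) = 115.853 g/mol, so wt% Fe = 55.845/115.853 × 100 = 48.20%.
M((Mg0.78Fe0.22)3Al2Si3O12) = 423.938 g/mol, so wt% Fe = 36.858/423.938 × 100 = 8.69%.
48.20 − 8.69 = 39.51 pp.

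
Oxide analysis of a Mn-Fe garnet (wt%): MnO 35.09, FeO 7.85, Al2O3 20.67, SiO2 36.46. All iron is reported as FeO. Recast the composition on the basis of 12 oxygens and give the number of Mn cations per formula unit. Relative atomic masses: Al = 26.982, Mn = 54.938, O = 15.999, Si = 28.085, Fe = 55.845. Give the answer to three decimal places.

MnO: 35.09/70.937 = 0.49466 mol → 0.49466 mol Mn, 0.49466 mol O.
FeO: 7.85/71.844 = 0.10926 mol → 0.10926 mol Fe, 0.10926 mol O.
Al2O3: 20.67/101.961 = 0.20272 mol → 0.40544 mol Al, 0.60816 mol O.
SiO2: 36.46/60.083 = 0.60683 mol → 0.60683 mol Si, 1.21366 mol O.
Total oxygen = 2.42574 mol. Normalization factor = 12/2.42574 = 4.94694.
Mn per 12 O = 0.49466 × 4.94694 = 2.447.

2.447 Mn apfu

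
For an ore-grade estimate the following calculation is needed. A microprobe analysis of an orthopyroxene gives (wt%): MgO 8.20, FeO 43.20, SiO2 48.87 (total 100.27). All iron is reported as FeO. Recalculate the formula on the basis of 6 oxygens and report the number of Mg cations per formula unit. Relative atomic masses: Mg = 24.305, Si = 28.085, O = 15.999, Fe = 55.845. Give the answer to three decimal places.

MgO: 8.20/40.304 = 0.20345 mol → 0.20345 mol Mg, 0.20345 mol O.
FeO: 43.20/71.844 = 0.60130 mol → 0.60130 mol Fe, 0.60130 mol O.
SiO2: 48.87/60.083 = 0.81337 mol → 0.81337 mol Si, 1.62674 mol O.
Total oxygen = 2.43149 mol. Normalization factor = 6/2.43149 = 2.46762.
Mg per 6 O = 0.20345 × 2.46762 = 0.502.

0.502 Mg apfu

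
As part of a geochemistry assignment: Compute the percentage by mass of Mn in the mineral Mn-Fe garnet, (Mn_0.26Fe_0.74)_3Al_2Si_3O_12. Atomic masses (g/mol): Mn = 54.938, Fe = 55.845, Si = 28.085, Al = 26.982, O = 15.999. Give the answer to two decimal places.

8.62 wt%

Formula mass = 0.78*54.938 + 2.22*55.845 + 2*26.982 + 3*28.085 + 12*15.999 = 497.035 g/mol, of which 42.852 g is Mn.
So Mn makes up 42.852/497.035 = 0.0862 of the mass, i.e. 8.62%.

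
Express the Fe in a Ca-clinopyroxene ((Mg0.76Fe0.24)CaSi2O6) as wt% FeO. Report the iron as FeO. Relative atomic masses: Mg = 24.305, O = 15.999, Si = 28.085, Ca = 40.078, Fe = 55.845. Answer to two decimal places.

7.69 wt%

M((Mg0.76Fe0.24)CaSi2O6) = 224.117 g/mol; M(FeO) = 71.844 g/mol.
Moles FeO per formula unit = 0.24 Fe ÷ 1 = 0.2400.
FeO fraction = (0.2400 × 71.844) / 224.117 = 17.243/224.117 = 0.0769.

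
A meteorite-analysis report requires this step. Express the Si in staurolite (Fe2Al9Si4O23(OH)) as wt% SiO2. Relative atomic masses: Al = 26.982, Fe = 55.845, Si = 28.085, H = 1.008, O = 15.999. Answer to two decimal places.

28.21 wt%

M(Fe2Al9Si4O23(OH)) = 851.852 g/mol; M(SiO2) = 60.083 g/mol.
Moles SiO2 per formula unit = 4 Si ÷ 1 = 4.0000.
SiO2 fraction = (4.0000 × 60.083) / 851.852 = 240.332/851.852 = 0.2821.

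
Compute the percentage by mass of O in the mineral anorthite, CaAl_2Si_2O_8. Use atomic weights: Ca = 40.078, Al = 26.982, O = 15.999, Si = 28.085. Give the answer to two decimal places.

M(CaAl_2Si_2O_8) = 278.204 g/mol.
O contributes 8 × 15.999 = 127.992 g per mole.
127.992/278.204 = 0.4601 → 46.01%.

46.01 mass %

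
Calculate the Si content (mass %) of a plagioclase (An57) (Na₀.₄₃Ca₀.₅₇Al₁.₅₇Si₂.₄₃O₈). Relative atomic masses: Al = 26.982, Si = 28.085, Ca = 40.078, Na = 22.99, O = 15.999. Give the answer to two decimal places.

Molar mass of Na₀.₄₃Ca₀.₅₇Al₁.₅₇Si₂.₄₃O₈: 0.43·22.99 + 0.57·40.078 + 1.57·26.982 + 2.43·28.085 + 8·15.999 = 271.330 g/mol.
Mass of Si per formula unit: 2.43 × 28.085 = 68.247 g.
Weight fraction Si = 68.247 / 271.330 = 0.2515.

25.15 mass %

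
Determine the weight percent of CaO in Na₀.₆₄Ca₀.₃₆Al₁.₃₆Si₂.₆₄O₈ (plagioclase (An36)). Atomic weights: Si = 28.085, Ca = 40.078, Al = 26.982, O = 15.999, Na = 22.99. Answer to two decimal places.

Formula mass = 267.974 g/mol.
0.36 Ca → 0.3600 mol CaO per formula unit; M(CaO) = 56.077, so CaO mass = 20.188 g.
20.188/267.974 × 100 = 7.53 wt%.

7.53 wt%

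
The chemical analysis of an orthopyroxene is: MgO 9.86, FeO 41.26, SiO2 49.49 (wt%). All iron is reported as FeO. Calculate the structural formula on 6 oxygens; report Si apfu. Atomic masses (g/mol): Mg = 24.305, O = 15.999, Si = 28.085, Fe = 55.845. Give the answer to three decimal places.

9.86 wt% MgO ÷ 40.304 g/mol = 0.24464 mol, giving 0.24464 Mg and 0.24464 O.
41.26 wt% FeO ÷ 71.844 g/mol = 0.57430 mol, giving 0.57430 Fe and 0.57430 O.
49.49 wt% SiO2 ÷ 60.083 g/mol = 0.82369 mol, giving 0.82369 Si and 1.64738 O.
Oxygen sums to 2.46632; scaling by 6/2.46632 = 2.43277 puts the formula on 6 O.
Si: 0.82369 × 2.43277 = 2.004 atoms per formula unit.

2.004 Si apfu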